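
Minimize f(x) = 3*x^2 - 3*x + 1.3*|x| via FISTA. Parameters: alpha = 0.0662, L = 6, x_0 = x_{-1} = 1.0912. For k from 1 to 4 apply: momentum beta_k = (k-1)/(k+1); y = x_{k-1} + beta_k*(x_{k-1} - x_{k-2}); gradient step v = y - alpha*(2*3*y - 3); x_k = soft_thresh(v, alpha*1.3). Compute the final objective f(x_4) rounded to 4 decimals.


FISTA on f(x) = 3*x^2 - 3*x + 1.3*|x|
L = 6, alpha = 0.0662
Iteration 1: beta = 0.0, y = 1.0912 + 0.0*(1.0912 - 1.0912) = 1.0912
  grad(y) = 3.5472, v = y - alpha*grad = 0.8564
  prox(v) = soft_thresh(0.8564, 0.0861) = 0.7703
Iteration 2: beta = 0.3333, y = 0.7703 + 0.3333*(0.7703 - 1.0912) = 0.6634
  grad(y) = 0.9801, v = y - alpha*grad = 0.5985
  prox(v) = soft_thresh(0.5985, 0.0861) = 0.5124
Iteration 3: beta = 0.5, y = 0.5124 + 0.5*(0.5124 - 0.7703) = 0.3835
  grad(y) = -0.6993, v = y - alpha*grad = 0.4297
  prox(v) = soft_thresh(0.4297, 0.0861) = 0.3437
Iteration 4: beta = 0.6, y = 0.3437 + 0.6*(0.3437 - 0.5124) = 0.2425
  grad(y) = -1.5453, v = y - alpha*grad = 0.3448
  prox(v) = soft_thresh(0.3448, 0.0861) = 0.2587
f(x_4) = 3*0.2587^2 - 3*0.2587 + 1.3*|0.2587| = -0.239


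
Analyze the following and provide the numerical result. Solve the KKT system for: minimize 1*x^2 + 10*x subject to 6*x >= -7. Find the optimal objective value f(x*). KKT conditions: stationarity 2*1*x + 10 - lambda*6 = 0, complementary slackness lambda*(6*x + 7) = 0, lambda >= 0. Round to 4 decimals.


Step 1: Try lambda = 0 (constraint inactive).
x_unc = -10/(2*1) = -5.0
Check: 6*-5.0 = -30.0 < -7 -- violated!
Step 2: Constraint must be active: 6*x = -7
x* = -7/6 = -1.1667 (rounded; the exact value -7/6 is used below)
lambda = (2*1*(-7/6) + 10)/6 = 1.2778
Step 3: Compute optimal value.
f(x*) = 1*(-7/6)^2 + 10*(-7/6) = -10.3056


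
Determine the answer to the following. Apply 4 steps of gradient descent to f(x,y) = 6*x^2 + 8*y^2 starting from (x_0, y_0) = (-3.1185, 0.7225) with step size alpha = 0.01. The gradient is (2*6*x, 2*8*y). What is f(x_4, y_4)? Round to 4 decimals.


Gradient descent on f(x,y) = 6*x^2 + 8*y^2.
Starting point: (-3.1185, 0.7225), alpha = 0.01
Step 1: grad_x = 2*6*-3.1185 = -37.422, grad_y = 2*8*0.7225 = 11.56
  x_1 = -3.1185 - 0.01*-37.422 = -2.7443
  y_1 = 0.7225 - 0.01*11.56 = 0.6069
Step 2: grad_x = 2*6*-2.7443 = -32.9314, grad_y = 2*8*0.6069 = 9.7104
  x_2 = -2.7443 - 0.01*-32.9314 = -2.415
  y_2 = 0.6069 - 0.01*9.7104 = 0.5098
Step 3: grad_x = 2*6*-2.415 = -28.9796, grad_y = 2*8*0.5098 = 8.1567
  x_3 = -2.415 - 0.01*-28.9796 = -2.1252
  y_3 = 0.5098 - 0.01*8.1567 = 0.4282
Step 4: grad_x = 2*6*-2.1252 = -25.502, grad_y = 2*8*0.4282 = 6.8517
  x_4 = -2.1252 - 0.01*-25.502 = -1.8701
  y_4 = 0.4282 - 0.01*6.8517 = 0.3597
f(-1.8701, 0.3597) = 6*(-1.8701)^2 + 8*0.3597^2 = 22.0199


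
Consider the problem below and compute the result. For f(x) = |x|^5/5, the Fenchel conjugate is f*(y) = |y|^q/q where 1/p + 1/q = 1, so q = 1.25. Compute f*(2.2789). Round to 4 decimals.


The conjugate exponent q satisfies 1/p + 1/q = 1.
p = 5, so q = 5/(5 - 1) = 1.25
|y|^q = 2.2789^1.25 = 2.8
f*(2.2789) = 2.8 / 1.25 = 2.24


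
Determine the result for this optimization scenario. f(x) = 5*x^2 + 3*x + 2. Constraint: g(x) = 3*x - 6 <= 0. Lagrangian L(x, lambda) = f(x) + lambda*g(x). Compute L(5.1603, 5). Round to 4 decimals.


Step 1: Evaluate f(x).
f(5.1603) = 5*5.1603^2 + 3*5.1603 + 2 = 150.6244
Step 2: Evaluate g(x).
g(5.1603) = 3*5.1603 - 6 = 9.4809
Step 3: Compute Lagrangian.
L = 150.6244 + 5*9.4809 = 198.0289


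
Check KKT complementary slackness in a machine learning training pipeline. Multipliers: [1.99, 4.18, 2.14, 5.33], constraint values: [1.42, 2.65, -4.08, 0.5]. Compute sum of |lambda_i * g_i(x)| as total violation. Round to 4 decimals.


KKT complementary slackness check:
lambda_1 * g_1 = 1.99 * 1.42 = 2.8258
lambda_2 * g_2 = 4.18 * 2.65 = 11.077
lambda_3 * g_3 = 2.14 * -4.08 = -8.7312
lambda_4 * g_4 = 5.33 * 0.5 = 2.665
Total violation = 2.8258 + 11.077 + 8.7312 + 2.665 = 25.299


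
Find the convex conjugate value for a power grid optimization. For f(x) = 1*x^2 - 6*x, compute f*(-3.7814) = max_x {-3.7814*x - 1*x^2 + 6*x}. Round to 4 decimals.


f*(y) = sup_x {y*x - a*x^2 - b*x} = sup_x {(y-b)*x - a*x^2}
FOC: (y - b) - 2a*x = 0 => x* = (y - b)/(2a)
x* = (-3.7814 + 6)/(2*1) = 1.1093
f*(-3.7814) = (y-b)^2/(4a) = (-3.7814 + 6)^2/(4*1)
= 4.9222/4 = 1.2305


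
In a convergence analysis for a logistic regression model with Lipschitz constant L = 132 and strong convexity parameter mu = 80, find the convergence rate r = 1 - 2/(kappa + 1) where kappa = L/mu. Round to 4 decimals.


Step 1: Compute the condition number.
kappa = L/mu = 132/80 = 1.65
Step 2: Compute the convergence rate.
r = 1 - 2/(kappa + 1) = 1 - 2*mu/(L + mu) = (L - mu)/(L + mu) = 52/212 = 0.2453


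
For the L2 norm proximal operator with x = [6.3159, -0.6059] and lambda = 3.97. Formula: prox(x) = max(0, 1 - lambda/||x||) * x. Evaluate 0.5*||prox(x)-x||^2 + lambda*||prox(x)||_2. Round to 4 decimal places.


Step 1: Compute ||x||.
||x|| = 6.3449
Step 2: Compute scaling factor.
scale = max(0, 1 - 3.97/6.3449) = 0.3743
Step 3: prox(x) = [2.364, -0.2268]
||prox(x)|| = 2.3749
Step 4: Proximal objective.
0.5*||prox-x||^2 = 7.8805
lambda*||prox|| = 9.4284
Total = 17.3088


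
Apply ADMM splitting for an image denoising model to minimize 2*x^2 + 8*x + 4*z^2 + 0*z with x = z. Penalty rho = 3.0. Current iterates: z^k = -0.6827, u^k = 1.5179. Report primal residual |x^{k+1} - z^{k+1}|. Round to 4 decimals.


ADMM iteration with rho = 3.0, z^k = -0.6827, u^k = 1.5179
Step 1: x-update.
Minimize 2*x^2 + 8*x + (3.0/2)*(x + 0.6827 + 1.5179)^2
FOC: (2*2 + 3.0)*x = -8 + 3.0*(-0.6827 - 1.5179)
x^{k+1} = -2.086
Step 2: z-update.
Minimize 4*z^2 + 0*z + (3.0/2)*(-2.086 - z + 1.5179)^2
FOC: (2*4 + 3.0)*z = 0 + 3.0*(-2.086 + 1.5179)
z^{k+1} = -0.1549
Step 3: u-update.
u^{k+1} = 1.5179 - 2.086 + 0.1549 = -0.4131
Step 4: Primal residual = |-2.086 + 0.1549| = 1.931


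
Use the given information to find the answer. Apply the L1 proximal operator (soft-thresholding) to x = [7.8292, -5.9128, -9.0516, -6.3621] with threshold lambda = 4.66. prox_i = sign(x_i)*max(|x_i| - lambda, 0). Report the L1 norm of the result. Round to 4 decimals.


Soft-thresholding with lambda = 4.66:
prox(7.8292) = sign(7.8292)*max(|7.8292| - 4.66, 0) = 3.1692
prox(-5.9128) = sign(-5.9128)*max(|-5.9128| - 4.66, 0) = -1.2528
prox(-9.0516) = sign(-9.0516)*max(|-9.0516| - 4.66, 0) = -4.3916
prox(-6.3621) = sign(-6.3621)*max(|-6.3621| - 4.66, 0) = -1.7021
prox(x) = [3.1692, -1.2528, -4.3916, -1.7021]
||prox(x)||_1 = 3.1692 + 1.2528 + 4.3916 + 1.7021 = 10.5157


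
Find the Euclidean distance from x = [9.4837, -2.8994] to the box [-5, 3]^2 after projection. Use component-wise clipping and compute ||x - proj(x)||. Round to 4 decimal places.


Project each component onto [-5, 3].
clip(9.4837) = 3.0, clip(-2.8994) = -2.8994
Projection = [3.0, -2.8994]
Squared diffs: [42.0384, 0.0]
Distance = sqrt(42.0384) = 6.4837


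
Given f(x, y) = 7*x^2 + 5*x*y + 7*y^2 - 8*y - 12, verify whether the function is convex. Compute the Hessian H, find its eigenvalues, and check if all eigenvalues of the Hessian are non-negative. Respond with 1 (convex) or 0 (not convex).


The Hessian of f(x,y) = 7*x^2 + 5*x*y + 7*y^2 - 8*y - 12 is:
H = [[14, 5], [5, 14]]
Trace = 14 + 14 = 28
Determinant = 14*14 - (5)^2 = 171
Discriminant = (28)^2 - 4*171 = 100.0
Eigenvalues: lambda_1 = 9.0, lambda_2 = 19.0
The function is convex.

1


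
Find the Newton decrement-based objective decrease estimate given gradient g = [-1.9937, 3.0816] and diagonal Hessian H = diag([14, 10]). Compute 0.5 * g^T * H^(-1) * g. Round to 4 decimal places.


Step 1: H is diagonal, so H^(-1) * g = [-0.1424, 0.3082].
Step 2: g^T H^(-1) g = sum_i g_i^2 / H_ii
  = (-1.9937)^2/14 + (3.0816)^2/10
  = 0.2839 + 0.9496 = 1.2335
Step 3: Objective decrease = 0.5 * g^T H^(-1) g = 0.6168


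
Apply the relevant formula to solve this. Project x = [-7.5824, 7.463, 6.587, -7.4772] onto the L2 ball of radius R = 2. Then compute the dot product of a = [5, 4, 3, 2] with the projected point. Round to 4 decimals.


Step 1: Compute ||x|| (intermediates to 6 decimals).
||x|| = sqrt((-7.5824)^2 + 7.463^2 + 6.587^2 + (-7.4772)^2) = 14.576908
Step 2: Project.
Since ||x|| > R, scale = R/||x|| = 2/14.576908 = 0.137203, proj(x) = scale * x
proj(x) = [-1.040328, 1.023946, 0.903756, -1.025894]
Step 3: Dot product.
a^T * proj(x) = 5*(-1.040328) + 4*1.023946 + 3*0.903756 + 2*(-1.025894) = -0.4464


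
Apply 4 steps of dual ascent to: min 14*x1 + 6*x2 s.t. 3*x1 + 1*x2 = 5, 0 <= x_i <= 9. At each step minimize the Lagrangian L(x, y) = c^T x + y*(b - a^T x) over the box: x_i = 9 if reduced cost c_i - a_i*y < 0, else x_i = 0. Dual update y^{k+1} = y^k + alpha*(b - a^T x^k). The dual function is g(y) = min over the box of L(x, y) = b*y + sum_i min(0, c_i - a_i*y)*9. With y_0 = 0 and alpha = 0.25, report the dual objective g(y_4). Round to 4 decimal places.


Dual ascent for LP: min 14*x1 + 6*x2, 3*x1 + 1*x2 = 5, 0 <= x_i <= 9
Step 1: y^k = 0.0, reduced costs: (14.0, 6.0)
  x^k = (0.0, 0.0), subgradient = b - a^T x = 5.0
  y^{k+1} = 0.0 + 0.25*5.0 = 1.25
Step 2: y^k = 1.25, reduced costs: (10.25, 4.75)
  x^k = (0.0, 0.0), subgradient = b - a^T x = 5.0
  y^{k+1} = 1.25 + 0.25*5.0 = 2.5
Step 3: y^k = 2.5, reduced costs: (6.5, 3.5)
  x^k = (0.0, 0.0), subgradient = b - a^T x = 5.0
  y^{k+1} = 2.5 + 0.25*5.0 = 3.75
Step 4: y^k = 3.75, reduced costs: (2.75, 2.25)
  x^k = (0.0, 0.0), subgradient = b - a^T x = 5.0
  y^{k+1} = 3.75 + 0.25*5.0 = 5.0
Dual objective at y_4 = 5.0: reduced costs (-1.0, 1.0), box minimizer x = (9.0, 0.0)
g(y_4) = b*y + (c1 - a1*y)*x1 + (c2 - a2*y)*x2 = 5*5.0 + (-1.0)*9.0 + 1.0*0.0 = 25.0 - 9.0 + 0.0 = 16.0


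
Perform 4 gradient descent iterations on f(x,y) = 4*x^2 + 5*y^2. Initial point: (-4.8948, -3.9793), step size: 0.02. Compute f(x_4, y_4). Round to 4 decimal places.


Gradient descent on f(x,y) = 4*x^2 + 5*y^2.
Starting point: (-4.8948, -3.9793), alpha = 0.02
Step 1: grad_x = 2*4*-4.8948 = -39.1584, grad_y = 2*5*-3.9793 = -39.793
  x_1 = -4.8948 - 0.02*-39.1584 = -4.1116
  y_1 = -3.9793 - 0.02*-39.793 = -3.1834
Step 2: grad_x = 2*4*-4.1116 = -32.8931, grad_y = 2*5*-3.1834 = -31.8344
  x_2 = -4.1116 - 0.02*-32.8931 = -3.4538
  y_2 = -3.1834 - 0.02*-31.8344 = -2.5468
Step 3: grad_x = 2*4*-3.4538 = -27.6302, grad_y = 2*5*-2.5468 = -25.4675
  x_3 = -3.4538 - 0.02*-27.6302 = -2.9012
  y_3 = -2.5468 - 0.02*-25.4675 = -2.0374
Step 4: grad_x = 2*4*-2.9012 = -23.2093, grad_y = 2*5*-2.0374 = -20.374
  x_4 = -2.9012 - 0.02*-23.2093 = -2.437
  y_4 = -2.0374 - 0.02*-20.374 = -1.6299
f(-2.437, -1.6299) = 4*(-2.437)^2 + 5*(-1.6299)^2 = 37.0387


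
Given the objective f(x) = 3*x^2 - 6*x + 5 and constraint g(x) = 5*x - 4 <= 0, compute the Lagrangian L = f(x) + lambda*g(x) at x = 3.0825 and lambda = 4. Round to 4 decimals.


Step 1: Evaluate f(x).
f(3.0825) = 3*3.0825^2 - 6*3.0825 + 5 = 15.0104
Step 2: Evaluate g(x).
g(3.0825) = 5*3.0825 - 4 = 11.4125
Step 3: Compute Lagrangian.
L = 15.0104 + 4*11.4125 = 60.6604


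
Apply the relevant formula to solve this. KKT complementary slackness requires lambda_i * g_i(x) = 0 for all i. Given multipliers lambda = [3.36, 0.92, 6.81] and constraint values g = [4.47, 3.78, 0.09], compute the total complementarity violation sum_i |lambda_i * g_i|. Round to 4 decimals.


KKT complementary slackness check:
lambda_1 * g_1 = 3.36 * 4.47 = 15.0192
lambda_2 * g_2 = 0.92 * 3.78 = 3.4776
lambda_3 * g_3 = 6.81 * 0.09 = 0.6129
Total violation = 15.0192 + 3.4776 + 0.6129 = 19.1097


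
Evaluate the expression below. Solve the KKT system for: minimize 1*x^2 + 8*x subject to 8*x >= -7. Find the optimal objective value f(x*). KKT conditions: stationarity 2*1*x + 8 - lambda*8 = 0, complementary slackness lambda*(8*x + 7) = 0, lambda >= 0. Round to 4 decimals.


Step 1: Try lambda = 0 (constraint inactive).
x_unc = -8/(2*1) = -4.0
Check: 8*-4.0 = -32.0 < -7 -- violated!
Step 2: Constraint must be active: 8*x = -7
x* = -7/8 = -0.875
lambda = (2*1*(-0.875) + 8)/8 = 0.7813
Step 3: Compute optimal value.
f(x*) = 1*(-0.875)^2 + 8*(-0.875) = -6.2344


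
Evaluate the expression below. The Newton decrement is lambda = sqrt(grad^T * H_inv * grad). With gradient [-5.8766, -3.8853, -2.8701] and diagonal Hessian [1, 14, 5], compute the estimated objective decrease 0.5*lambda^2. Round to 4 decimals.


Step 1: H is diagonal, so H^(-1) * g = [-5.8766, -0.2775, -0.574].
Step 2: g^T H^(-1) g = sum_i g_i^2 / H_ii
  = (-5.8766)^2/1 + (-3.8853)^2/14 + (-2.8701)^2/5
  = 34.5344 + 1.0783 + 1.6475 = 37.2602
Step 3: Objective decrease = 0.5 * g^T H^(-1) g = 18.6301


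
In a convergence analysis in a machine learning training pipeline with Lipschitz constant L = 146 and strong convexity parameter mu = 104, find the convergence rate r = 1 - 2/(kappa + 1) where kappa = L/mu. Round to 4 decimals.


Step 1: Compute the condition number.
kappa = L/mu = 146/104 = 1.4038
Step 2: Compute the convergence rate.
r = 1 - 2/(kappa + 1) = 1 - 2*mu/(L + mu) = (L - mu)/(L + mu) = 42/250 = 0.168


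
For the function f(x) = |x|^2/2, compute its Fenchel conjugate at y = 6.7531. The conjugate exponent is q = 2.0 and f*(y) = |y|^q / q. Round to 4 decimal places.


The conjugate exponent q satisfies 1/p + 1/q = 1.
p = 2, so q = 2/(2 - 1) = 2.0
|y|^q = 6.7531^2.0 = 45.6044
f*(6.7531) = 45.6044 / 2.0 = 22.8022


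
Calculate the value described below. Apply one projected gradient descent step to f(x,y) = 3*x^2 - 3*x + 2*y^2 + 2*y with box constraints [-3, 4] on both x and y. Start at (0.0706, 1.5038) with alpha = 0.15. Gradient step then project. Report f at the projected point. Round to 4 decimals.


Step 1: Compute gradient at (0.0706, 1.5038).
grad_x = 2*3*0.0706 - 3 = -2.5764
grad_y = 2*2*1.5038 + 2 = 8.0152
Step 2: Gradient step.
x_raw = 0.0706 - 0.15*-2.5764 = 0.4571
y_raw = 1.5038 - 0.15*8.0152 = 0.3015
Step 3: Project onto [-3, 4].
x_proj = clip(0.4571) = 0.4571
y_proj = clip(0.3015) = 0.3015
Step 4: Evaluate f.
f(0.4571, 0.3015) = 0.0404


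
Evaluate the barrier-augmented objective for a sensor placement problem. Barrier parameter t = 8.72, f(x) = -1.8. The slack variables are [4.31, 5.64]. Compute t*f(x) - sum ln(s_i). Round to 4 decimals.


Step 1: Compute log-barrier.
ln values: [1.4609, 1.7299]
phi = -(1.4609 + 1.7299) = -3.1908
Step 2: Compute augmented objective.
t*f(x) = 8.72*-1.8 = -15.696
Total = -15.696 - 3.1908 = -18.8868


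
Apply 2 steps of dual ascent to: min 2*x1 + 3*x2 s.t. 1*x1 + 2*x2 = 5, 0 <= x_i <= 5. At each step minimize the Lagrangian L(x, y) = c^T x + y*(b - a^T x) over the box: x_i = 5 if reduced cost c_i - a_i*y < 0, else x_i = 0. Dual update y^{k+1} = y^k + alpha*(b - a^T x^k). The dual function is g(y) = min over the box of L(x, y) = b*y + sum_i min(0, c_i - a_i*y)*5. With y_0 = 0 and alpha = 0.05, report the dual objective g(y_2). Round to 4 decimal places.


Dual ascent for LP: min 2*x1 + 3*x2, 1*x1 + 2*x2 = 5, 0 <= x_i <= 5
Step 1: y^k = 0.0, reduced costs: (2.0, 3.0)
  x^k = (0.0, 0.0), subgradient = b - a^T x = 5.0
  y^{k+1} = 0.0 + 0.05*5.0 = 0.25
Step 2: y^k = 0.25, reduced costs: (1.75, 2.5)
  x^k = (0.0, 0.0), subgradient = b - a^T x = 5.0
  y^{k+1} = 0.25 + 0.05*5.0 = 0.5
Dual objective at y_2 = 0.5: reduced costs (1.5, 2.0), box minimizer x = (0.0, 0.0)
g(y_2) = b*y + (c1 - a1*y)*x1 + (c2 - a2*y)*x2 = 5*0.5 + 1.5*0.0 + 2.0*0.0 = 2.5 + 0.0 + 0.0 = 2.5


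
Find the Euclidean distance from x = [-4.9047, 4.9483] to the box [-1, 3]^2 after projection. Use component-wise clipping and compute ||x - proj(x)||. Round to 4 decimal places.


Project each component onto [-1, 3].
clip(-4.9047) = -1.0, clip(4.9483) = 3.0
Projection = [-1.0, 3.0]
Squared diffs: [15.2467, 3.7959]
Distance = sqrt(19.0426) = 4.3638


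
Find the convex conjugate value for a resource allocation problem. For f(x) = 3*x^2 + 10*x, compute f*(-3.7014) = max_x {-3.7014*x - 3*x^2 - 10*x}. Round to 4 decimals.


f*(y) = sup_x {y*x - a*x^2 - b*x} = sup_x {(y-b)*x - a*x^2}
FOC: (y - b) - 2a*x = 0 => x* = (y - b)/(2a)
x* = (-3.7014 - 10)/(2*3) = -2.2836
f*(-3.7014) = (y-b)^2/(4a) = (-3.7014 - 10)^2/(4*3)
= 187.7284/12 = 15.644


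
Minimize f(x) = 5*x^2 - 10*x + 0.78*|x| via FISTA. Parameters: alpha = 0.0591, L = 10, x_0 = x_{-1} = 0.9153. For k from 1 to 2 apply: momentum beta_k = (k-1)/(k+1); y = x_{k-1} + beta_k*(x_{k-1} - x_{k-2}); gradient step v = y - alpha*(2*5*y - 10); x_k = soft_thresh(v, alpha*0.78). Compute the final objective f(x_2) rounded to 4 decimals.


FISTA on f(x) = 5*x^2 - 10*x + 0.78*|x|
L = 10, alpha = 0.0591
Iteration 1: beta = 0.0, y = 0.9153 + 0.0*(0.9153 - 0.9153) = 0.9153
  grad(y) = -0.847, v = y - alpha*grad = 0.9654
  prox(v) = soft_thresh(0.9654, 0.0461) = 0.9193
Iteration 2: beta = 0.3333, y = 0.9193 + 0.3333*(0.9193 - 0.9153) = 0.9206
  grad(y) = -0.7942, v = y - alpha*grad = 0.9675
  prox(v) = soft_thresh(0.9675, 0.0461) = 0.9214
f(x_2) = 5*0.9214^2 - 10*0.9214 + 0.78*|0.9214| = -4.2504


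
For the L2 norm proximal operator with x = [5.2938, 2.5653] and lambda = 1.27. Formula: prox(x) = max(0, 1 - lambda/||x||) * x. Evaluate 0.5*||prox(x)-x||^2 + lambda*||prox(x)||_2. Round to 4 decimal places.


Step 1: Compute ||x||.
||x|| = 5.8826
Step 2: Compute scaling factor.
scale = max(0, 1 - 1.27/5.8826) = 0.7841
Step 3: prox(x) = [4.1509, 2.0115]
||prox(x)|| = 4.6126
Step 4: Proximal objective.
0.5*||prox-x||^2 = 0.8065
lambda*||prox|| = 5.858
Total = 6.6645


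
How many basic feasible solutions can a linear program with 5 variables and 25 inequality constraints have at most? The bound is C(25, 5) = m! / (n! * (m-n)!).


Each vertex corresponds to some choice of n active constraints out of m, so the number of vertices is at most C(m, n) = m! / (n!(m-n)!).
m = 25, n = 5
Numerator: 25 * 24 * 23 * 22 * 21
Denominator: 5! = 120
C(25, 5) = 53130


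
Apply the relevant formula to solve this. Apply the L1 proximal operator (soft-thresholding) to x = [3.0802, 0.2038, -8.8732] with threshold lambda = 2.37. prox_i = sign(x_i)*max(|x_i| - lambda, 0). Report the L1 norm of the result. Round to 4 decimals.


Soft-thresholding with lambda = 2.37:
prox(3.0802) = sign(3.0802)*max(|3.0802| - 2.37, 0) = 0.7102
prox(0.2038) = sign(0.2038)*max(|0.2038| - 2.37, 0) = 0.0
prox(-8.8732) = sign(-8.8732)*max(|-8.8732| - 2.37, 0) = -6.5032
prox(x) = [0.7102, 0.0, -6.5032]
||prox(x)||_1 = 0.7102 + 0.0 + 6.5032 = 7.2134


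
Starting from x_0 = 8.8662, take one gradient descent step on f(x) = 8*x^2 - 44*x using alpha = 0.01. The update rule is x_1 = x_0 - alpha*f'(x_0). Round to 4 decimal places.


We compute the gradient at x_0 and apply the update.
f'(x) = 16*x - 44
f'(8.8662) = 16*8.8662 - 44 = 97.8592
x_1 = 8.8662 - 0.01*97.8592 = 7.8876


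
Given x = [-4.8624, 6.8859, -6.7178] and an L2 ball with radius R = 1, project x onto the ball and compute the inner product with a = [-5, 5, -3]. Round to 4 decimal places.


Step 1: Compute ||x|| (intermediates to 6 decimals).
||x|| = sqrt((-4.8624)^2 + 6.8859^2 + (-6.7178)^2) = 10.779025
Step 2: Project.
Since ||x|| > R, scale = R/||x|| = 1/10.779025 = 0.092773, proj(x) = scale * x
proj(x) = [-0.451099, 0.638826, -0.62323]
Step 3: Dot product.
a^T * proj(x) = -5*(-0.451099) + 5*0.638826 - 3*(-0.62323) = 7.3193


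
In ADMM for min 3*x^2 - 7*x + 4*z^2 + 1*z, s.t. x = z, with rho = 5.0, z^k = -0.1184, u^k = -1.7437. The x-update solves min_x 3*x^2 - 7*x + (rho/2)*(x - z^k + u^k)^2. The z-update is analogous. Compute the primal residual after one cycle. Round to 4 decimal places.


ADMM iteration with rho = 5.0, z^k = -0.1184, u^k = -1.7437
Step 1: x-update.
Minimize 3*x^2 - 7*x + (5.0/2)*(x + 0.1184 - 1.7437)^2
FOC: (2*3 + 5.0)*x = 7 + 5.0*(-0.1184 + 1.7437)
x^{k+1} = 1.3751
Step 2: z-update.
Minimize 4*z^2 + 1*z + (5.0/2)*(1.3751 - z - 1.7437)^2
FOC: (2*4 + 5.0)*z = -1 + 5.0*(1.3751 - 1.7437)
z^{k+1} = -0.2187
Step 3: u-update.
u^{k+1} = -1.7437 + 1.3751 + 0.2187 = -0.1499
Step 4: Primal residual = |1.3751 + 0.2187| = 1.5938


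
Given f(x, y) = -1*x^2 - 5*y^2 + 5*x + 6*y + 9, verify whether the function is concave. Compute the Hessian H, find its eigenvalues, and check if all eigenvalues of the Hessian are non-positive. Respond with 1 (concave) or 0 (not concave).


The Hessian of f(x,y) = -1*x^2 - 5*y^2 + 5*x + 6*y + 9 is:
H = [[-2, 0], [0, -10]]
Trace = -2 - 10 = -12
Determinant = -2*-10 - (0)^2 = 20
Discriminant = (-12)^2 - 4*20 = 64.0
Eigenvalues: lambda_1 = -10.0, lambda_2 = -2.0
The function is concave.

1


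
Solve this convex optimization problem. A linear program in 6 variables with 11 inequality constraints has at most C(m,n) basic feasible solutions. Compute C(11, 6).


Each vertex corresponds to some choice of n active constraints out of m, so the number of vertices is at most C(m, n) = m! / (n!(m-n)!).
m = 11, n = 6
Numerator: 11 * 10 * 9 * 8 * 7 * 6
Denominator: 6! = 720
C(11, 6) = 462


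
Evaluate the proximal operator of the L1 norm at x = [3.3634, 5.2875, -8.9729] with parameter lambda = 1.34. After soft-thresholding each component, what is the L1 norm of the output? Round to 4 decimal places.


Soft-thresholding with lambda = 1.34:
prox(3.3634) = sign(3.3634)*max(|3.3634| - 1.34, 0) = 2.0234
prox(5.2875) = sign(5.2875)*max(|5.2875| - 1.34, 0) = 3.9475
prox(-8.9729) = sign(-8.9729)*max(|-8.9729| - 1.34, 0) = -7.6329
prox(x) = [2.0234, 3.9475, -7.6329]
||prox(x)||_1 = 2.0234 + 3.9475 + 7.6329 = 13.6038


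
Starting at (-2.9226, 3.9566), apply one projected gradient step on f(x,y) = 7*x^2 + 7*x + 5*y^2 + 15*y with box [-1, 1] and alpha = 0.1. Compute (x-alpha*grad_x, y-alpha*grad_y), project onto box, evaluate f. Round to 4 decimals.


Step 1: Compute gradient at (-2.9226, 3.9566).
grad_x = 2*7*-2.9226 + 7 = -33.9164
grad_y = 2*5*3.9566 + 15 = 54.566
Step 2: Gradient step.
x_raw = -2.9226 - 0.1*-33.9164 = 0.469
y_raw = 3.9566 - 0.1*54.566 = -1.5
Step 3: Project onto [-1, 1].
x_proj = clip(0.469) = 0.469
y_proj = clip(-1.5) = -1.0
Step 4: Evaluate f.
f(0.469, -1.0) = -5.1767


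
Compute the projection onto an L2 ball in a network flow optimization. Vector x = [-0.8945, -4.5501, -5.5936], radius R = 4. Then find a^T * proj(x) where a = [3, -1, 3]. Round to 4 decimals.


Step 1: Compute ||x|| (intermediates to 6 decimals).
||x|| = sqrt((-0.8945)^2 + (-4.5501)^2 + (-5.5936)^2) = 7.265804
Step 2: Project.
Since ||x|| > R, scale = R/||x|| = 4/7.265804 = 0.550524, proj(x) = scale * x
proj(x) = [-0.492444, -2.504939, -3.079411]
Step 3: Dot product.
a^T * proj(x) = 3*(-0.492444) - 1*(-2.504939) + 3*(-3.079411) = -8.2106


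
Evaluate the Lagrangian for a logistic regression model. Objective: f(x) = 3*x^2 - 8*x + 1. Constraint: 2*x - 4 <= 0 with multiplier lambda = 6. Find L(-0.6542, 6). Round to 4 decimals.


Step 1: Evaluate f(x).
f(-0.6542) = 3*(-0.6542)^2 - 8*(-0.6542) + 1 = 7.5175
Step 2: Evaluate g(x).
g(-0.6542) = 2*-0.6542 - 4 = -5.3084
Step 3: Compute Lagrangian.
L = 7.5175 + 6*-5.3084 = -24.3329


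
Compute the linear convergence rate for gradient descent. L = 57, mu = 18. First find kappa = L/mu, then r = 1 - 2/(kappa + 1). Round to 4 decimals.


Step 1: Compute the condition number.
kappa = L/mu = 57/18 = 3.1667
Step 2: Compute the convergence rate.
r = 1 - 2/(kappa + 1) = 1 - 2*mu/(L + mu) = (L - mu)/(L + mu) = 39/75 = 0.52


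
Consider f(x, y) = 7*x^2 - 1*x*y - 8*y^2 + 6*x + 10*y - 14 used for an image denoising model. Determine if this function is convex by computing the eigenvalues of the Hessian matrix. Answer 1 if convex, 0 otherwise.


The Hessian of f(x,y) = 7*x^2 - 1*x*y - 8*y^2 + 6*x + 10*y - 14 is:
H = [[14, -1], [-1, -16]]
Trace = 14 - 16 = -2
Determinant = 14*-16 - (-1)^2 = -225
Discriminant = (-2)^2 - 4*-225 = 904.0
Eigenvalues: lambda_1 = -16.0333, lambda_2 = 14.0333
The function is not convex.

0


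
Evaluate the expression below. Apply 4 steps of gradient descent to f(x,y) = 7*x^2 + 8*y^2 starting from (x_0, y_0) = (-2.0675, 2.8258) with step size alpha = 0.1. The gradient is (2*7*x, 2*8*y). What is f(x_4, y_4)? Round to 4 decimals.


Gradient descent on f(x,y) = 7*x^2 + 8*y^2.
Starting point: (-2.0675, 2.8258), alpha = 0.1
Step 1: grad_x = 2*7*-2.0675 = -28.945, grad_y = 2*8*2.8258 = 45.2128
  x_1 = -2.0675 - 0.1*-28.945 = 0.827
  y_1 = 2.8258 - 0.1*45.2128 = -1.6955
Step 2: grad_x = 2*7*0.827 = 11.578, grad_y = 2*8*-1.6955 = -27.1277
  x_2 = 0.827 - 0.1*11.578 = -0.3308
  y_2 = -1.6955 - 0.1*-27.1277 = 1.0173
Step 3: grad_x = 2*7*-0.3308 = -4.6312, grad_y = 2*8*1.0173 = 16.2766
  x_3 = -0.3308 - 0.1*-4.6312 = 0.1323
  y_3 = 1.0173 - 0.1*16.2766 = -0.6104
Step 4: grad_x = 2*7*0.1323 = 1.8525, grad_y = 2*8*-0.6104 = -9.766
  x_4 = 0.1323 - 0.1*1.8525 = -0.0529
  y_4 = -0.6104 - 0.1*-9.766 = 0.3662
f(-0.0529, 0.3662) = 7*(-0.0529)^2 + 8*0.3662^2 = 1.0926


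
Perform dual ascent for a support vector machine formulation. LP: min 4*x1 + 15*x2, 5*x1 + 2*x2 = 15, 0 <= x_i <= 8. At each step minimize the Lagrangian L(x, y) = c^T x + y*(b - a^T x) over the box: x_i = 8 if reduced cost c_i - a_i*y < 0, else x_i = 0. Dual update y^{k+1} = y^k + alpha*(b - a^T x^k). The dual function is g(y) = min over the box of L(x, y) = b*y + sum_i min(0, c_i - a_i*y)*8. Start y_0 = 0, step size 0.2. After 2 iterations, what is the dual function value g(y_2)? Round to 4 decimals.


Dual ascent for LP: min 4*x1 + 15*x2, 5*x1 + 2*x2 = 15, 0 <= x_i <= 8
Step 1: y^k = 0.0, reduced costs: (4.0, 15.0)
  x^k = (0.0, 0.0), subgradient = b - a^T x = 15.0
  y^{k+1} = 0.0 + 0.2*15.0 = 3.0
Step 2: y^k = 3.0, reduced costs: (-11.0, 9.0)
  x^k = (8.0, 0.0), subgradient = b - a^T x = -25.0
  y^{k+1} = 3.0 + 0.2*-25.0 = -2.0
Dual objective at y_2 = -2.0: reduced costs (14.0, 19.0), box minimizer x = (0.0, 0.0)
g(y_2) = b*y + (c1 - a1*y)*x1 + (c2 - a2*y)*x2 = 15*(-2.0) + 14.0*0.0 + 19.0*0.0 = -30.0 + 0.0 + 0.0 = -30.0


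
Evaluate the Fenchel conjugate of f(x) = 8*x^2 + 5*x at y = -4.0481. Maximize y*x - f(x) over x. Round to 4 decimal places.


f*(y) = sup_x {y*x - a*x^2 - b*x} = sup_x {(y-b)*x - a*x^2}
FOC: (y - b) - 2a*x = 0 => x* = (y - b)/(2a)
x* = (-4.0481 - 5)/(2*8) = -0.5655
f*(-4.0481) = (y-b)^2/(4a) = (-4.0481 - 5)^2/(4*8)
= 81.8681/32 = 2.5584


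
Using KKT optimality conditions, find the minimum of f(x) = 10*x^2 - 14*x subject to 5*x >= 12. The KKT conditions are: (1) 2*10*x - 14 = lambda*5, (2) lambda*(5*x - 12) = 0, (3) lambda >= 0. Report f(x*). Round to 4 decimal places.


Step 1: Try lambda = 0 (constraint inactive).
x_unc = 14/(2*10) = 0.7
Check: 5*0.7 = 3.5 < 12 -- violated!
Step 2: Constraint must be active: 5*x = 12
x* = 12/5 = 2.4
lambda = (2*10*2.4 - 14)/5 = 6.8
Step 3: Compute optimal value.
f(x*) = 10*2.4^2 - 14*2.4 = 24.0


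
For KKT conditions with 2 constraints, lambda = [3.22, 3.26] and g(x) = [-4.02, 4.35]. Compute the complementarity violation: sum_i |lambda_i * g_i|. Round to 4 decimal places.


KKT complementary slackness check:
lambda_1 * g_1 = 3.22 * -4.02 = -12.9444
lambda_2 * g_2 = 3.26 * 4.35 = 14.181
Total violation = 12.9444 + 14.181 = 27.1254


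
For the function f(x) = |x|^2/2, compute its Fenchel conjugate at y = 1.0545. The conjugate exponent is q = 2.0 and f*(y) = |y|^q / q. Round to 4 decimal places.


The conjugate exponent q satisfies 1/p + 1/q = 1.
p = 2, so q = 2/(2 - 1) = 2.0
|y|^q = 1.0545^2.0 = 1.112
f*(1.0545) = 1.112 / 2.0 = 0.556


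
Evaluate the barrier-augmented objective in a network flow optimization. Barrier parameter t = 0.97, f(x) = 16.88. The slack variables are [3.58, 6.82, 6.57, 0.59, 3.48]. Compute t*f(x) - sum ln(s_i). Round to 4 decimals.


Step 1: Compute log-barrier.
ln values: [1.2754, 1.9199, 1.8825, -0.5276, 1.247]
phi = -(1.2754 + 1.9199 + 1.8825 - 0.5276 + 1.247) = -5.7971
Step 2: Compute augmented objective.
t*f(x) = 0.97*16.88 = 16.3736
Total = 16.3736 - 5.7971 = 10.5765


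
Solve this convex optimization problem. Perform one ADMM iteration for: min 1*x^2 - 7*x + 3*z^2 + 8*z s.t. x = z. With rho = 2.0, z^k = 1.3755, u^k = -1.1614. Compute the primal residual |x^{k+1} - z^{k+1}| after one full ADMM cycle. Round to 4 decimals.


ADMM iteration with rho = 2.0, z^k = 1.3755, u^k = -1.1614
Step 1: x-update.
Minimize 1*x^2 - 7*x + (2.0/2)*(x - 1.3755 - 1.1614)^2
FOC: (2*1 + 2.0)*x = 7 + 2.0*(1.3755 + 1.1614)
x^{k+1} = 3.0185
Step 2: z-update.
Minimize 3*z^2 + 8*z + (2.0/2)*(3.0185 - z - 1.1614)^2
FOC: (2*3 + 2.0)*z = -8 + 2.0*(3.0185 - 1.1614)
z^{k+1} = -0.5357
Step 3: u-update.
u^{k+1} = -1.1614 + 3.0185 + 0.5357 = 2.3928
Step 4: Primal residual = |3.0185 + 0.5357| = 3.5542


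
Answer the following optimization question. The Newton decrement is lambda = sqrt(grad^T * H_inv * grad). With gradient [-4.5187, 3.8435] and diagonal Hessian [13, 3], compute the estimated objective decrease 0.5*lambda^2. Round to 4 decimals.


Step 1: H is diagonal, so H^(-1) * g = [-0.3476, 1.2812].
Step 2: g^T H^(-1) g = sum_i g_i^2 / H_ii
  = (-4.5187)^2/13 + (3.8435)^2/3
  = 1.5707 + 4.9242 = 6.4948
Step 3: Objective decrease = 0.5 * g^T H^(-1) g = 3.2474


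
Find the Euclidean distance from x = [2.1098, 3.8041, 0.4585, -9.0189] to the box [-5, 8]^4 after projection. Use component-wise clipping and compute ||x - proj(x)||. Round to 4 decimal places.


Project each component onto [-5, 8].
clip(2.1098) = 2.1098, clip(3.8041) = 3.8041, clip(0.4585) = 0.4585, clip(-9.0189) = -5.0
Projection = [2.1098, 3.8041, 0.4585, -5.0]
Squared diffs: [0.0, 0.0, 0.0, 16.1516]
Distance = sqrt(16.1516) = 4.0189


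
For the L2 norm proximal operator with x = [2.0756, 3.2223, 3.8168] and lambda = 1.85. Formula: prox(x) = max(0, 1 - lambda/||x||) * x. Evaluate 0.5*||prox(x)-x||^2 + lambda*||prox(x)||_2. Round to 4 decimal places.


Step 1: Compute ||x||.
||x|| = 5.4092
Step 2: Compute scaling factor.
scale = max(0, 1 - 1.85/5.4092) = 0.658
Step 3: prox(x) = [1.3657, 2.1202, 2.5114]
||prox(x)|| = 3.5592
Step 4: Proximal objective.
0.5*||prox-x||^2 = 1.7113
lambda*||prox|| = 6.5845
Total = 8.2957


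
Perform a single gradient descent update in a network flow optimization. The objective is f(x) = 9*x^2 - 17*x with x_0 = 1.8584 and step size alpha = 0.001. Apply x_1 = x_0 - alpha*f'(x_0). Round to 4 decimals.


We compute the gradient at x_0 and apply the update.
f'(x) = 18*x - 17
f'(1.8584) = 18*1.8584 - 17 = 16.4512
x_1 = 1.8584 - 0.001*16.4512 = 1.8419


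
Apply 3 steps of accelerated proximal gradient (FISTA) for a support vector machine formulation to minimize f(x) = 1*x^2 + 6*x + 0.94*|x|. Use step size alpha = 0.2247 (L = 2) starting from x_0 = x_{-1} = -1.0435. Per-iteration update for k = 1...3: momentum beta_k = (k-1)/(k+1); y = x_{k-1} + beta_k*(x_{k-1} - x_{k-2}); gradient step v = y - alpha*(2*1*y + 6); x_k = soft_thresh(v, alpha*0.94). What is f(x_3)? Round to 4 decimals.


FISTA on f(x) = 1*x^2 + 6*x + 0.94*|x|
L = 2, alpha = 0.2247
Iteration 1: beta = 0.0, y = -1.0435 + 0.0*(-1.0435 + 1.0435) = -1.0435
  grad(y) = 3.913, v = y - alpha*grad = -1.9228
  prox(v) = soft_thresh(-1.9228, 0.2112) = -1.7115
Iteration 2: beta = 0.3333, y = -1.7115 + 0.3333*(-1.7115 + 1.0435) = -1.9342
  grad(y) = 2.1316, v = y - alpha*grad = -2.4132
  prox(v) = soft_thresh(-2.4132, 0.2112) = -2.202
Iteration 3: beta = 0.5, y = -2.202 + 0.5*(-2.202 + 1.7115) = -2.4472
  grad(y) = 1.1057, v = y - alpha*grad = -2.6956
  prox(v) = soft_thresh(-2.6956, 0.2112) = -2.4844
f(x_3) = 1*(-2.4844)^2 + 6*(-2.4844) + 0.94*|-2.4844| = -6.3988


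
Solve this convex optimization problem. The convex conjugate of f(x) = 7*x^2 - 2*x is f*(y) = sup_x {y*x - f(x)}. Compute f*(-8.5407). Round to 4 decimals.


f*(y) = sup_x {y*x - a*x^2 - b*x} = sup_x {(y-b)*x - a*x^2}
FOC: (y - b) - 2a*x = 0 => x* = (y - b)/(2a)
x* = (-8.5407 + 2)/(2*7) = -0.4672
f*(-8.5407) = (y-b)^2/(4a) = (-8.5407 + 2)^2/(4*7)
= 42.7808/28 = 1.5279


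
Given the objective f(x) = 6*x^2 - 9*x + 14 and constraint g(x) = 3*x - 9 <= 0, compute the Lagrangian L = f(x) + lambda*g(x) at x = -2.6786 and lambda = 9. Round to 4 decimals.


Step 1: Evaluate f(x).
f(-2.6786) = 6*(-2.6786)^2 - 9*(-2.6786) + 14 = 81.1568
Step 2: Evaluate g(x).
g(-2.6786) = 3*-2.6786 - 9 = -17.0358
Step 3: Compute Lagrangian.
L = 81.1568 + 9*-17.0358 = -72.1654


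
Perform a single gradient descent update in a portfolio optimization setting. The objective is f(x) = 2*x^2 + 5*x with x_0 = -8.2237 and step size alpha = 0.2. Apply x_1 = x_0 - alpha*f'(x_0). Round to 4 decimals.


We compute the gradient at x_0 and apply the update.
f'(x) = 4*x + 5
f'(-8.2237) = 4*-8.2237 + 5 = -27.8948
x_1 = -8.2237 - 0.2*-27.8948 = -2.6447


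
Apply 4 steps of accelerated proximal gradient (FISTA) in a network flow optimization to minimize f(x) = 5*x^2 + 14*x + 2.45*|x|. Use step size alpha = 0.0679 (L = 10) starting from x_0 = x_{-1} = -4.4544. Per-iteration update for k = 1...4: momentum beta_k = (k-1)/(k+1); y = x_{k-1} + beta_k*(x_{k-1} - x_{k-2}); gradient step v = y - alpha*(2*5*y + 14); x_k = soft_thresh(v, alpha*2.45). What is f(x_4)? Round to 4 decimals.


FISTA on f(x) = 5*x^2 + 14*x + 2.45*|x|
L = 10, alpha = 0.0679
Iteration 1: beta = 0.0, y = -4.4544 + 0.0*(-4.4544 + 4.4544) = -4.4544
  grad(y) = -30.544, v = y - alpha*grad = -2.3805
  prox(v) = soft_thresh(-2.3805, 0.1664) = -2.2141
Iteration 2: beta = 0.3333, y = -2.2141 + 0.3333*(-2.2141 + 4.4544) = -1.4673
  grad(y) = -0.6734, v = y - alpha*grad = -1.4216
  prox(v) = soft_thresh(-1.4216, 0.1664) = -1.2553
Iteration 3: beta = 0.5, y = -1.2553 + 0.5*(-1.2553 + 2.2141) = -0.7758
  grad(y) = 6.2416, v = y - alpha*grad = -1.1996
  prox(v) = soft_thresh(-1.1996, 0.1664) = -1.0333
Iteration 4: beta = 0.6, y = -1.0333 + 0.6*(-1.0333 + 1.2553) = -0.9001
  grad(y) = 4.9989, v = y - alpha*grad = -1.2395
  prox(v) = soft_thresh(-1.2395, 0.1664) = -1.0732
f(x_4) = 5*(-1.0732)^2 + 14*(-1.0732) + 2.45*|-1.0732| = -6.6367


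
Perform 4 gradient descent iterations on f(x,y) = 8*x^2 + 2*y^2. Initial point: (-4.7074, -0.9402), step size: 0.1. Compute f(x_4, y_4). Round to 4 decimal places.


Gradient descent on f(x,y) = 8*x^2 + 2*y^2.
Starting point: (-4.7074, -0.9402), alpha = 0.1
Step 1: grad_x = 2*8*-4.7074 = -75.3184, grad_y = 2*2*-0.9402 = -3.7608
  x_1 = -4.7074 - 0.1*-75.3184 = 2.8244
  y_1 = -0.9402 - 0.1*-3.7608 = -0.5641
Step 2: grad_x = 2*8*2.8244 = 45.191, grad_y = 2*2*-0.5641 = -2.2565
  x_2 = 2.8244 - 0.1*45.191 = -1.6947
  y_2 = -0.5641 - 0.1*-2.2565 = -0.3385
Step 3: grad_x = 2*8*-1.6947 = -27.1146, grad_y = 2*2*-0.3385 = -1.3539
  x_3 = -1.6947 - 0.1*-27.1146 = 1.0168
  y_3 = -0.3385 - 0.1*-1.3539 = -0.2031
Step 4: grad_x = 2*8*1.0168 = 16.2688, grad_y = 2*2*-0.2031 = -0.8123
  x_4 = 1.0168 - 0.1*16.2688 = -0.6101
  y_4 = -0.2031 - 0.1*-0.8123 = -0.1218
f(-0.6101, -0.1218) = 8*(-0.6101)^2 + 2*(-0.1218)^2 = 3.0073


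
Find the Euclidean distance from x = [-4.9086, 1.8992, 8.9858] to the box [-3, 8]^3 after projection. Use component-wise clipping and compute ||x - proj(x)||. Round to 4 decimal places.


Project each component onto [-3, 8].
clip(-4.9086) = -3.0, clip(1.8992) = 1.8992, clip(8.9858) = 8.0
Projection = [-3.0, 1.8992, 8.0]
Squared diffs: [3.6428, 0.0, 0.9718]
Distance = sqrt(4.6146) = 2.1482


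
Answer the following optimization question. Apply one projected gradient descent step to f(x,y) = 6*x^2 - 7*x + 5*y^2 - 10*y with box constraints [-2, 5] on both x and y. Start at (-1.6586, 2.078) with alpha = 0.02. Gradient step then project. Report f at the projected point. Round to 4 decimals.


Step 1: Compute gradient at (-1.6586, 2.078).
grad_x = 2*6*-1.6586 - 7 = -26.9032
grad_y = 2*5*2.078 - 10 = 10.78
Step 2: Gradient step.
x_raw = -1.6586 - 0.02*-26.9032 = -1.1205
y_raw = 2.078 - 0.02*10.78 = 1.8624
Step 3: Project onto [-2, 5].
x_proj = clip(-1.1205) = -1.1205
y_proj = clip(1.8624) = 1.8624
Step 4: Evaluate f.
f(-1.1205, 1.8624) = 14.096


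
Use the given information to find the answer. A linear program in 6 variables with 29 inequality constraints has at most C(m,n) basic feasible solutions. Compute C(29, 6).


Each vertex corresponds to some choice of n active constraints out of m, so the number of vertices is at most C(m, n) = m! / (n!(m-n)!).
m = 29, n = 6
Numerator: 29 * 28 * 27 * 26 * 25 * 24
Denominator: 6! = 720
C(29, 6) = 475020


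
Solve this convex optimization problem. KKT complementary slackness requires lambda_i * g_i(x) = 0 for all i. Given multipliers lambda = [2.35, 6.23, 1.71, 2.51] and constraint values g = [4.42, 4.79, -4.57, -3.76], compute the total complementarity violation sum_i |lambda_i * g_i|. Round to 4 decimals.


KKT complementary slackness check:
lambda_1 * g_1 = 2.35 * 4.42 = 10.387
lambda_2 * g_2 = 6.23 * 4.79 = 29.8417
lambda_3 * g_3 = 1.71 * -4.57 = -7.8147
lambda_4 * g_4 = 2.51 * -3.76 = -9.4376
Total violation = 10.387 + 29.8417 + 7.8147 + 9.4376 = 57.481


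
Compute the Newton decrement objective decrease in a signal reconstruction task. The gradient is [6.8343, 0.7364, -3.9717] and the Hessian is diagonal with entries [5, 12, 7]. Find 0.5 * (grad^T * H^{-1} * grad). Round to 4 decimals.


Step 1: H is diagonal, so H^(-1) * g = [1.3669, 0.0614, -0.5674].
Step 2: g^T H^(-1) g = sum_i g_i^2 / H_ii
  = (6.8343)^2/5 + (0.7364)^2/12 + (-3.9717)^2/7
  = 9.3415 + 0.0452 + 2.2535 = 11.6402
Step 3: Objective decrease = 0.5 * g^T H^(-1) g = 5.8201


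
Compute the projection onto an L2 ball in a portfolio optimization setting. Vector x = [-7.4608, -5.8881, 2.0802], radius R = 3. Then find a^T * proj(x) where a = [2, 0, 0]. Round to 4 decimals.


Step 1: Compute ||x|| (intermediates to 6 decimals).
||x|| = sqrt((-7.4608)^2 + (-5.8881)^2 + 2.0802^2) = 9.729362
Step 2: Project.
Since ||x|| > R, scale = R/||x|| = 3/9.729362 = 0.308345, proj(x) = scale * x
proj(x) = [-2.3005, -1.815566, 0.641419]
Step 3: Dot product.
a^T * proj(x) = 2*(-2.3005) + 0*(-1.815566) + 0*0.641419 = -4.601


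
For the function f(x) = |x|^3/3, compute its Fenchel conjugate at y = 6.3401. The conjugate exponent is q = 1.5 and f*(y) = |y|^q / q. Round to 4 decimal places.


The conjugate exponent q satisfies 1/p + 1/q = 1.
p = 3, so q = 3/(3 - 1) = 1.5
|y|^q = 6.3401^1.5 = 15.9641
f*(6.3401) = 15.9641 / 1.5 = 10.6427


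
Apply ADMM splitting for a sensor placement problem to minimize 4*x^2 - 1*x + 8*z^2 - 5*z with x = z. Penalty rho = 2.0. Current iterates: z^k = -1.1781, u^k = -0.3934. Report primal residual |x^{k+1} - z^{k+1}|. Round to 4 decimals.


ADMM iteration with rho = 2.0, z^k = -1.1781, u^k = -0.3934
Step 1: x-update.
Minimize 4*x^2 - 1*x + (2.0/2)*(x + 1.1781 - 0.3934)^2
FOC: (2*4 + 2.0)*x = 1 + 2.0*(-1.1781 + 0.3934)
x^{k+1} = -0.0569
Step 2: z-update.
Minimize 8*z^2 - 5*z + (2.0/2)*(-0.0569 - z - 0.3934)^2
FOC: (2*8 + 2.0)*z = 5 + 2.0*(-0.0569 - 0.3934)
z^{k+1} = 0.2277
Step 3: u-update.
u^{k+1} = -0.3934 - 0.0569 - 0.2277 = -0.6781
Step 4: Primal residual = |-0.0569 - 0.2277| = 0.2847


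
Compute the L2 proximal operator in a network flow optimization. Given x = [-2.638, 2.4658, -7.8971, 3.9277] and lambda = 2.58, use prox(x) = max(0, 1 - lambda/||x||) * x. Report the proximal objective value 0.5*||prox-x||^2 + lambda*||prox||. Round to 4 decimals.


Step 1: Compute ||x||.
||x|| = 9.5305
Step 2: Compute scaling factor.
scale = max(0, 1 - 2.58/9.5305) = 0.7293
Step 3: prox(x) = [-1.9239, 1.7983, -5.7593, 2.8644]
||prox(x)|| = 6.9505
Step 4: Proximal objective.
0.5*||prox-x||^2 = 3.3282
lambda*||prox|| = 17.9323
Total = 21.2605


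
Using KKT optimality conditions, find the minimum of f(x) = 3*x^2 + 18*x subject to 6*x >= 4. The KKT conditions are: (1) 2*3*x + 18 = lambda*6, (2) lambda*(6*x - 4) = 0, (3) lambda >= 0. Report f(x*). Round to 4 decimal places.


Step 1: Try lambda = 0 (constraint inactive).
x_unc = -18/(2*3) = -3.0
Check: 6*-3.0 = -18.0 < 4 -- violated!
Step 2: Constraint must be active: 6*x = 4
x* = 4/6 = 2/3 = 0.6667 (rounded; the exact value 2/3 is used below)
lambda = (2*3*(2/3) + 18)/6 = 3.6667
Step 3: Compute optimal value.
f(x*) = 3*(2/3)^2 + 18*(2/3) = 13.3333


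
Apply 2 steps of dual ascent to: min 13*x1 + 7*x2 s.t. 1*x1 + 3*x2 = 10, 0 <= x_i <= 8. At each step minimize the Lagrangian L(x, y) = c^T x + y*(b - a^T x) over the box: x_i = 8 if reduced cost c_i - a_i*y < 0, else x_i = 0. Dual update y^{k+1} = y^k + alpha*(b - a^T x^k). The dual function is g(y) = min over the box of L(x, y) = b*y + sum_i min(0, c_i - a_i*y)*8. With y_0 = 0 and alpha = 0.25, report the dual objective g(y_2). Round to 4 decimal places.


Dual ascent for LP: min 13*x1 + 7*x2, 1*x1 + 3*x2 = 10, 0 <= x_i <= 8
Step 1: y^k = 0.0, reduced costs: (13.0, 7.0)
  x^k = (0.0, 0.0), subgradient = b - a^T x = 10.0
  y^{k+1} = 0.0 + 0.25*10.0 = 2.5
Step 2: y^k = 2.5, reduced costs: (10.5, -0.5)
  x^k = (0.0, 8.0), subgradient = b - a^T x = -14.0
  y^{k+1} = 2.5 + 0.25*-14.0 = -1.0
Dual objective at y_2 = -1.0: reduced costs (14.0, 10.0), box minimizer x = (0.0, 0.0)
g(y_2) = b*y + (c1 - a1*y)*x1 + (c2 - a2*y)*x2 = 10*(-1.0) + 14.0*0.0 + 10.0*0.0 = -10.0 + 0.0 + 0.0 = -10.0
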